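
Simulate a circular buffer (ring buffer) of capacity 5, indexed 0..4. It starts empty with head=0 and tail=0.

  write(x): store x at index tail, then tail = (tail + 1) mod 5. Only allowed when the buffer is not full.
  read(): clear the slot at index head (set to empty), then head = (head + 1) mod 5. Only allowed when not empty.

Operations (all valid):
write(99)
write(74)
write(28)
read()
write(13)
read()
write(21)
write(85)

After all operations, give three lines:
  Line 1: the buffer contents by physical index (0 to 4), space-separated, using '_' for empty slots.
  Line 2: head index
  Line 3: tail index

write(99): buf=[99 _ _ _ _], head=0, tail=1, size=1
write(74): buf=[99 74 _ _ _], head=0, tail=2, size=2
write(28): buf=[99 74 28 _ _], head=0, tail=3, size=3
read(): buf=[_ 74 28 _ _], head=1, tail=3, size=2
write(13): buf=[_ 74 28 13 _], head=1, tail=4, size=3
read(): buf=[_ _ 28 13 _], head=2, tail=4, size=2
write(21): buf=[_ _ 28 13 21], head=2, tail=0, size=3
write(85): buf=[85 _ 28 13 21], head=2, tail=1, size=4

Answer: 85 _ 28 13 21
2
1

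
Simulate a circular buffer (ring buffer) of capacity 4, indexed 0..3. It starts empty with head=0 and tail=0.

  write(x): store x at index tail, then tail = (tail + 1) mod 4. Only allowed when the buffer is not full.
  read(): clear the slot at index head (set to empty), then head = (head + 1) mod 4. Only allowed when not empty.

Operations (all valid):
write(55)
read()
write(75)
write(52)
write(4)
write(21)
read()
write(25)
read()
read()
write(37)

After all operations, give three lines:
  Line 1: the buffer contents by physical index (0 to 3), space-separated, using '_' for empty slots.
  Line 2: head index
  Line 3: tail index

Answer: 21 25 37 _
0
3

Derivation:
write(55): buf=[55 _ _ _], head=0, tail=1, size=1
read(): buf=[_ _ _ _], head=1, tail=1, size=0
write(75): buf=[_ 75 _ _], head=1, tail=2, size=1
write(52): buf=[_ 75 52 _], head=1, tail=3, size=2
write(4): buf=[_ 75 52 4], head=1, tail=0, size=3
write(21): buf=[21 75 52 4], head=1, tail=1, size=4
read(): buf=[21 _ 52 4], head=2, tail=1, size=3
write(25): buf=[21 25 52 4], head=2, tail=2, size=4
read(): buf=[21 25 _ 4], head=3, tail=2, size=3
read(): buf=[21 25 _ _], head=0, tail=2, size=2
write(37): buf=[21 25 37 _], head=0, tail=3, size=3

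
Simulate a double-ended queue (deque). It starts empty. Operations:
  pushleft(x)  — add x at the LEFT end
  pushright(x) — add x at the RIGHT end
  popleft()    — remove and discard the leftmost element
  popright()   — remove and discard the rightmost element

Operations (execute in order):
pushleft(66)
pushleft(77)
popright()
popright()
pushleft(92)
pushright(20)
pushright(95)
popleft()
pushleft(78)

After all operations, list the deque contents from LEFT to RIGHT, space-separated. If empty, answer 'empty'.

Answer: 78 20 95

Derivation:
pushleft(66): [66]
pushleft(77): [77, 66]
popright(): [77]
popright(): []
pushleft(92): [92]
pushright(20): [92, 20]
pushright(95): [92, 20, 95]
popleft(): [20, 95]
pushleft(78): [78, 20, 95]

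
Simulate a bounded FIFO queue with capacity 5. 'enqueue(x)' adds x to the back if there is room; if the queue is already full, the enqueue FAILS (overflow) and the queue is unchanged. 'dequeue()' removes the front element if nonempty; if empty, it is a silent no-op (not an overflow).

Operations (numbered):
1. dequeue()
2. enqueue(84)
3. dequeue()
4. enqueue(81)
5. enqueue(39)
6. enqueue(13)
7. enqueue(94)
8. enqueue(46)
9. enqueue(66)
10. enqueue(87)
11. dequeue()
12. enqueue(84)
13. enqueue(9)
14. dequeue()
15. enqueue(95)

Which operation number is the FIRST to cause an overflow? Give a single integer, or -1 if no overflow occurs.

Answer: 9

Derivation:
1. dequeue(): empty, no-op, size=0
2. enqueue(84): size=1
3. dequeue(): size=0
4. enqueue(81): size=1
5. enqueue(39): size=2
6. enqueue(13): size=3
7. enqueue(94): size=4
8. enqueue(46): size=5
9. enqueue(66): size=5=cap → OVERFLOW (fail)
10. enqueue(87): size=5=cap → OVERFLOW (fail)
11. dequeue(): size=4
12. enqueue(84): size=5
13. enqueue(9): size=5=cap → OVERFLOW (fail)
14. dequeue(): size=4
15. enqueue(95): size=5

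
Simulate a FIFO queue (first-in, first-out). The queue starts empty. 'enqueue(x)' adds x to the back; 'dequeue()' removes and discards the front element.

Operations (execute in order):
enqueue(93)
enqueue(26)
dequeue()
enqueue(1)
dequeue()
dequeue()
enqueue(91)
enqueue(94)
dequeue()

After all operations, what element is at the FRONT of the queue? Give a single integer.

Answer: 94

Derivation:
enqueue(93): queue = [93]
enqueue(26): queue = [93, 26]
dequeue(): queue = [26]
enqueue(1): queue = [26, 1]
dequeue(): queue = [1]
dequeue(): queue = []
enqueue(91): queue = [91]
enqueue(94): queue = [91, 94]
dequeue(): queue = [94]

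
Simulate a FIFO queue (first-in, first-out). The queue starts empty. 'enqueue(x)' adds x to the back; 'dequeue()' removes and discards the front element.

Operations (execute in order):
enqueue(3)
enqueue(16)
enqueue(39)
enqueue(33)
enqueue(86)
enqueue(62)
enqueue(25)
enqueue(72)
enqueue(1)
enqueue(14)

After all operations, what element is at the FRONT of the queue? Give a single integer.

enqueue(3): queue = [3]
enqueue(16): queue = [3, 16]
enqueue(39): queue = [3, 16, 39]
enqueue(33): queue = [3, 16, 39, 33]
enqueue(86): queue = [3, 16, 39, 33, 86]
enqueue(62): queue = [3, 16, 39, 33, 86, 62]
enqueue(25): queue = [3, 16, 39, 33, 86, 62, 25]
enqueue(72): queue = [3, 16, 39, 33, 86, 62, 25, 72]
enqueue(1): queue = [3, 16, 39, 33, 86, 62, 25, 72, 1]
enqueue(14): queue = [3, 16, 39, 33, 86, 62, 25, 72, 1, 14]

Answer: 3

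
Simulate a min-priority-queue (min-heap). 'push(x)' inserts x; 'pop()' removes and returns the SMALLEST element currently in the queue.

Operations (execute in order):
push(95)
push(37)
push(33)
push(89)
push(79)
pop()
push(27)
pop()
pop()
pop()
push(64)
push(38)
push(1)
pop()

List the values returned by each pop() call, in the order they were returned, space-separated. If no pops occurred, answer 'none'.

Answer: 33 27 37 79 1

Derivation:
push(95): heap contents = [95]
push(37): heap contents = [37, 95]
push(33): heap contents = [33, 37, 95]
push(89): heap contents = [33, 37, 89, 95]
push(79): heap contents = [33, 37, 79, 89, 95]
pop() → 33: heap contents = [37, 79, 89, 95]
push(27): heap contents = [27, 37, 79, 89, 95]
pop() → 27: heap contents = [37, 79, 89, 95]
pop() → 37: heap contents = [79, 89, 95]
pop() → 79: heap contents = [89, 95]
push(64): heap contents = [64, 89, 95]
push(38): heap contents = [38, 64, 89, 95]
push(1): heap contents = [1, 38, 64, 89, 95]
pop() → 1: heap contents = [38, 64, 89, 95]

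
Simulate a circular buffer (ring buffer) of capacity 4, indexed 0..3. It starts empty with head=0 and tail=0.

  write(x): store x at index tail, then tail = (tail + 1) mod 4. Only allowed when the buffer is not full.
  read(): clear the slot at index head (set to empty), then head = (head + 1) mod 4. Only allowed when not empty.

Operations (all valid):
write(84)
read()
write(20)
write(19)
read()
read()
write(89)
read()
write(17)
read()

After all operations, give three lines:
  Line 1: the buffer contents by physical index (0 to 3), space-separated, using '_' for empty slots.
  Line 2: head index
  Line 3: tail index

Answer: _ _ _ _
1
1

Derivation:
write(84): buf=[84 _ _ _], head=0, tail=1, size=1
read(): buf=[_ _ _ _], head=1, tail=1, size=0
write(20): buf=[_ 20 _ _], head=1, tail=2, size=1
write(19): buf=[_ 20 19 _], head=1, tail=3, size=2
read(): buf=[_ _ 19 _], head=2, tail=3, size=1
read(): buf=[_ _ _ _], head=3, tail=3, size=0
write(89): buf=[_ _ _ 89], head=3, tail=0, size=1
read(): buf=[_ _ _ _], head=0, tail=0, size=0
write(17): buf=[17 _ _ _], head=0, tail=1, size=1
read(): buf=[_ _ _ _], head=1, tail=1, size=0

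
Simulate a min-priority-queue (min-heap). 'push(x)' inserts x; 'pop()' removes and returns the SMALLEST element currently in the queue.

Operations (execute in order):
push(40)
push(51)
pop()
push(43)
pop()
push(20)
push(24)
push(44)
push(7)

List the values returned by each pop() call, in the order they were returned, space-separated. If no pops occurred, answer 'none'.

Answer: 40 43

Derivation:
push(40): heap contents = [40]
push(51): heap contents = [40, 51]
pop() → 40: heap contents = [51]
push(43): heap contents = [43, 51]
pop() → 43: heap contents = [51]
push(20): heap contents = [20, 51]
push(24): heap contents = [20, 24, 51]
push(44): heap contents = [20, 24, 44, 51]
push(7): heap contents = [7, 20, 24, 44, 51]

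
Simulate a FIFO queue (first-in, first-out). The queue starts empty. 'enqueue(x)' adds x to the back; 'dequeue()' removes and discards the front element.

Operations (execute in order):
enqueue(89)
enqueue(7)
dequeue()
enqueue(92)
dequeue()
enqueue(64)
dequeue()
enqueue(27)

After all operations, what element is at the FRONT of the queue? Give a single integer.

Answer: 64

Derivation:
enqueue(89): queue = [89]
enqueue(7): queue = [89, 7]
dequeue(): queue = [7]
enqueue(92): queue = [7, 92]
dequeue(): queue = [92]
enqueue(64): queue = [92, 64]
dequeue(): queue = [64]
enqueue(27): queue = [64, 27]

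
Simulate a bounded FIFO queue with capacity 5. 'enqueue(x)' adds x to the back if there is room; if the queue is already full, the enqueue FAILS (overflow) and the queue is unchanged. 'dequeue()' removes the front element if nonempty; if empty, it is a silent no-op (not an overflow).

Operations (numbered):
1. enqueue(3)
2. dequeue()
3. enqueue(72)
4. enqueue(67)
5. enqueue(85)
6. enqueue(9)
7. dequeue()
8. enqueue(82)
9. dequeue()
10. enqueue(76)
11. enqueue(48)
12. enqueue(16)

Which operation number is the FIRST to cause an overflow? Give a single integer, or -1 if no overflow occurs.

1. enqueue(3): size=1
2. dequeue(): size=0
3. enqueue(72): size=1
4. enqueue(67): size=2
5. enqueue(85): size=3
6. enqueue(9): size=4
7. dequeue(): size=3
8. enqueue(82): size=4
9. dequeue(): size=3
10. enqueue(76): size=4
11. enqueue(48): size=5
12. enqueue(16): size=5=cap → OVERFLOW (fail)

Answer: 12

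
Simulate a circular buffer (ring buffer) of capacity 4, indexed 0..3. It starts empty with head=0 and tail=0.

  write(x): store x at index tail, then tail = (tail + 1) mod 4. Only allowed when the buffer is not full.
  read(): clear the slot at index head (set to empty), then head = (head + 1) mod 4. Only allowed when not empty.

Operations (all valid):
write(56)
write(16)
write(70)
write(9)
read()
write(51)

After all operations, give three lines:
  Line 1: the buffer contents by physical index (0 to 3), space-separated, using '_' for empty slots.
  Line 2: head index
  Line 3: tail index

write(56): buf=[56 _ _ _], head=0, tail=1, size=1
write(16): buf=[56 16 _ _], head=0, tail=2, size=2
write(70): buf=[56 16 70 _], head=0, tail=3, size=3
write(9): buf=[56 16 70 9], head=0, tail=0, size=4
read(): buf=[_ 16 70 9], head=1, tail=0, size=3
write(51): buf=[51 16 70 9], head=1, tail=1, size=4

Answer: 51 16 70 9
1
1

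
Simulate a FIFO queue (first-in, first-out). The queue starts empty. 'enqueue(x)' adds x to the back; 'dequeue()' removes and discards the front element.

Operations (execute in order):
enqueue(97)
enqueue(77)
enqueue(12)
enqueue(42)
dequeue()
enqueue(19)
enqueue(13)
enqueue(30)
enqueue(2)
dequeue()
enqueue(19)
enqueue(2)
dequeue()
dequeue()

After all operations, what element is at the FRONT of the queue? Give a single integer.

Answer: 19

Derivation:
enqueue(97): queue = [97]
enqueue(77): queue = [97, 77]
enqueue(12): queue = [97, 77, 12]
enqueue(42): queue = [97, 77, 12, 42]
dequeue(): queue = [77, 12, 42]
enqueue(19): queue = [77, 12, 42, 19]
enqueue(13): queue = [77, 12, 42, 19, 13]
enqueue(30): queue = [77, 12, 42, 19, 13, 30]
enqueue(2): queue = [77, 12, 42, 19, 13, 30, 2]
dequeue(): queue = [12, 42, 19, 13, 30, 2]
enqueue(19): queue = [12, 42, 19, 13, 30, 2, 19]
enqueue(2): queue = [12, 42, 19, 13, 30, 2, 19, 2]
dequeue(): queue = [42, 19, 13, 30, 2, 19, 2]
dequeue(): queue = [19, 13, 30, 2, 19, 2]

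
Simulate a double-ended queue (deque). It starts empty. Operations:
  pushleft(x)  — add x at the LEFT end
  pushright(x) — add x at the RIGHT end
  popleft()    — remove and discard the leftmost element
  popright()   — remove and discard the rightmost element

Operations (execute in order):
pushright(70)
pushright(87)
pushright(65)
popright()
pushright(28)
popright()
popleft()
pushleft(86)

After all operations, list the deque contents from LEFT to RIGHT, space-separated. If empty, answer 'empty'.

pushright(70): [70]
pushright(87): [70, 87]
pushright(65): [70, 87, 65]
popright(): [70, 87]
pushright(28): [70, 87, 28]
popright(): [70, 87]
popleft(): [87]
pushleft(86): [86, 87]

Answer: 86 87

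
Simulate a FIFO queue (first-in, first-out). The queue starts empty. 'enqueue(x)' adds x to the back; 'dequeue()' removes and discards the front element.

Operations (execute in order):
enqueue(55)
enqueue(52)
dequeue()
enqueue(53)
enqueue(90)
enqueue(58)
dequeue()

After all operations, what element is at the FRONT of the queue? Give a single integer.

Answer: 53

Derivation:
enqueue(55): queue = [55]
enqueue(52): queue = [55, 52]
dequeue(): queue = [52]
enqueue(53): queue = [52, 53]
enqueue(90): queue = [52, 53, 90]
enqueue(58): queue = [52, 53, 90, 58]
dequeue(): queue = [53, 90, 58]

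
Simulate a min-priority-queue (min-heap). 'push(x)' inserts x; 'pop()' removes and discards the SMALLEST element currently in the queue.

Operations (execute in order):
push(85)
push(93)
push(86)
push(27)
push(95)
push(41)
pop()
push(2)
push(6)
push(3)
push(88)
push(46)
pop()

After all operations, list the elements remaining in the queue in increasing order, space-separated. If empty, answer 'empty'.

push(85): heap contents = [85]
push(93): heap contents = [85, 93]
push(86): heap contents = [85, 86, 93]
push(27): heap contents = [27, 85, 86, 93]
push(95): heap contents = [27, 85, 86, 93, 95]
push(41): heap contents = [27, 41, 85, 86, 93, 95]
pop() → 27: heap contents = [41, 85, 86, 93, 95]
push(2): heap contents = [2, 41, 85, 86, 93, 95]
push(6): heap contents = [2, 6, 41, 85, 86, 93, 95]
push(3): heap contents = [2, 3, 6, 41, 85, 86, 93, 95]
push(88): heap contents = [2, 3, 6, 41, 85, 86, 88, 93, 95]
push(46): heap contents = [2, 3, 6, 41, 46, 85, 86, 88, 93, 95]
pop() → 2: heap contents = [3, 6, 41, 46, 85, 86, 88, 93, 95]

Answer: 3 6 41 46 85 86 88 93 95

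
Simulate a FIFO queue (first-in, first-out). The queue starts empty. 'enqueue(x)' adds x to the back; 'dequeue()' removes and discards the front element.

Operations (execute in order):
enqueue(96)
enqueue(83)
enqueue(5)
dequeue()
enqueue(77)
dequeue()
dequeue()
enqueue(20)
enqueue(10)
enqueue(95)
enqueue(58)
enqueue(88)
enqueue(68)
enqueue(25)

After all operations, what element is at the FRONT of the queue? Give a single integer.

enqueue(96): queue = [96]
enqueue(83): queue = [96, 83]
enqueue(5): queue = [96, 83, 5]
dequeue(): queue = [83, 5]
enqueue(77): queue = [83, 5, 77]
dequeue(): queue = [5, 77]
dequeue(): queue = [77]
enqueue(20): queue = [77, 20]
enqueue(10): queue = [77, 20, 10]
enqueue(95): queue = [77, 20, 10, 95]
enqueue(58): queue = [77, 20, 10, 95, 58]
enqueue(88): queue = [77, 20, 10, 95, 58, 88]
enqueue(68): queue = [77, 20, 10, 95, 58, 88, 68]
enqueue(25): queue = [77, 20, 10, 95, 58, 88, 68, 25]

Answer: 77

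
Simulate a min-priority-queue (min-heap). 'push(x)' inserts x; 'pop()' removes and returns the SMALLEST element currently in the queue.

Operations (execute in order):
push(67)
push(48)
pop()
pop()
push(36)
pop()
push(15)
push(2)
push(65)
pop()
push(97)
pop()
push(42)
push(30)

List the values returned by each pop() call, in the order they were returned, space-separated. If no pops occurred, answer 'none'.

push(67): heap contents = [67]
push(48): heap contents = [48, 67]
pop() → 48: heap contents = [67]
pop() → 67: heap contents = []
push(36): heap contents = [36]
pop() → 36: heap contents = []
push(15): heap contents = [15]
push(2): heap contents = [2, 15]
push(65): heap contents = [2, 15, 65]
pop() → 2: heap contents = [15, 65]
push(97): heap contents = [15, 65, 97]
pop() → 15: heap contents = [65, 97]
push(42): heap contents = [42, 65, 97]
push(30): heap contents = [30, 42, 65, 97]

Answer: 48 67 36 2 15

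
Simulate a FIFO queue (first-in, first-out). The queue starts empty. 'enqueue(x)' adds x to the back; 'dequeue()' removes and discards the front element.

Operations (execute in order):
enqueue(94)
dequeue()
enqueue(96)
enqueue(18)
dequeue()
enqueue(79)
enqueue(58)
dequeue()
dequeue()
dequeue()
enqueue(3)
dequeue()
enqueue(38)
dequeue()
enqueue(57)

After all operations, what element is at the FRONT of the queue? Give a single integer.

enqueue(94): queue = [94]
dequeue(): queue = []
enqueue(96): queue = [96]
enqueue(18): queue = [96, 18]
dequeue(): queue = [18]
enqueue(79): queue = [18, 79]
enqueue(58): queue = [18, 79, 58]
dequeue(): queue = [79, 58]
dequeue(): queue = [58]
dequeue(): queue = []
enqueue(3): queue = [3]
dequeue(): queue = []
enqueue(38): queue = [38]
dequeue(): queue = []
enqueue(57): queue = [57]

Answer: 57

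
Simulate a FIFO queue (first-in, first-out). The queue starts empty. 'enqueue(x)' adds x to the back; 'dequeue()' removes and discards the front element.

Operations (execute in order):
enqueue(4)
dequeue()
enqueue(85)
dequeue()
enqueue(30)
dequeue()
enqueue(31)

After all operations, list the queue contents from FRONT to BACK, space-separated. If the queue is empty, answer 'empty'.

enqueue(4): [4]
dequeue(): []
enqueue(85): [85]
dequeue(): []
enqueue(30): [30]
dequeue(): []
enqueue(31): [31]

Answer: 31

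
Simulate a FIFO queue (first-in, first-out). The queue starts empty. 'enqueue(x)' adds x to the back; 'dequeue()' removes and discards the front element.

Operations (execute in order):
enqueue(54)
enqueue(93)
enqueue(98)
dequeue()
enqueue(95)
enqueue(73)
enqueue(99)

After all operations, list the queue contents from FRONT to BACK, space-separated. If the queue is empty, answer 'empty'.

Answer: 93 98 95 73 99

Derivation:
enqueue(54): [54]
enqueue(93): [54, 93]
enqueue(98): [54, 93, 98]
dequeue(): [93, 98]
enqueue(95): [93, 98, 95]
enqueue(73): [93, 98, 95, 73]
enqueue(99): [93, 98, 95, 73, 99]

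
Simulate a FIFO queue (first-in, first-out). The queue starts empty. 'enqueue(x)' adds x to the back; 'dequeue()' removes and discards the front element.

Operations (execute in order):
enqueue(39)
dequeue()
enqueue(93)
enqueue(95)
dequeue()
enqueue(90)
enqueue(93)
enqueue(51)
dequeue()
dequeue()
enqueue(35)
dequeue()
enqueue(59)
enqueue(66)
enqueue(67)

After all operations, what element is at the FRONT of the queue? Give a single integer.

Answer: 51

Derivation:
enqueue(39): queue = [39]
dequeue(): queue = []
enqueue(93): queue = [93]
enqueue(95): queue = [93, 95]
dequeue(): queue = [95]
enqueue(90): queue = [95, 90]
enqueue(93): queue = [95, 90, 93]
enqueue(51): queue = [95, 90, 93, 51]
dequeue(): queue = [90, 93, 51]
dequeue(): queue = [93, 51]
enqueue(35): queue = [93, 51, 35]
dequeue(): queue = [51, 35]
enqueue(59): queue = [51, 35, 59]
enqueue(66): queue = [51, 35, 59, 66]
enqueue(67): queue = [51, 35, 59, 66, 67]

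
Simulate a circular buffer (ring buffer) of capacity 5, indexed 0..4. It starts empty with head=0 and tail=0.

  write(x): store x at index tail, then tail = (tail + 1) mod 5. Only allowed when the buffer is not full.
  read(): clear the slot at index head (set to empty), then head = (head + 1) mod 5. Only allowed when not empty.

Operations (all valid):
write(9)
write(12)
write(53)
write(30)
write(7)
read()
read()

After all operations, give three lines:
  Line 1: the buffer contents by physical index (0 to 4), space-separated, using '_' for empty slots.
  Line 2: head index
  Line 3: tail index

write(9): buf=[9 _ _ _ _], head=0, tail=1, size=1
write(12): buf=[9 12 _ _ _], head=0, tail=2, size=2
write(53): buf=[9 12 53 _ _], head=0, tail=3, size=3
write(30): buf=[9 12 53 30 _], head=0, tail=4, size=4
write(7): buf=[9 12 53 30 7], head=0, tail=0, size=5
read(): buf=[_ 12 53 30 7], head=1, tail=0, size=4
read(): buf=[_ _ 53 30 7], head=2, tail=0, size=3

Answer: _ _ 53 30 7
2
0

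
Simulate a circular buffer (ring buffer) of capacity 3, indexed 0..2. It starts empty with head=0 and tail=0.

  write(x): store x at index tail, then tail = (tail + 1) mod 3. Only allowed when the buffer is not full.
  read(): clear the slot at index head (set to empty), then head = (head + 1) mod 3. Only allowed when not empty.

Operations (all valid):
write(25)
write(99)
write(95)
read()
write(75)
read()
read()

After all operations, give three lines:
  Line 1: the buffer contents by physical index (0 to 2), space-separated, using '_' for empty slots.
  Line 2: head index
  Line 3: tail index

Answer: 75 _ _
0
1

Derivation:
write(25): buf=[25 _ _], head=0, tail=1, size=1
write(99): buf=[25 99 _], head=0, tail=2, size=2
write(95): buf=[25 99 95], head=0, tail=0, size=3
read(): buf=[_ 99 95], head=1, tail=0, size=2
write(75): buf=[75 99 95], head=1, tail=1, size=3
read(): buf=[75 _ 95], head=2, tail=1, size=2
read(): buf=[75 _ _], head=0, tail=1, size=1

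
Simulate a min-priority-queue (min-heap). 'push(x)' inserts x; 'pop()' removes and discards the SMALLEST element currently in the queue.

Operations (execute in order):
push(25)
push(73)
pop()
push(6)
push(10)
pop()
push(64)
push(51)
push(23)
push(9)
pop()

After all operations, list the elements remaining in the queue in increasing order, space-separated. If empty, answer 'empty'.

push(25): heap contents = [25]
push(73): heap contents = [25, 73]
pop() → 25: heap contents = [73]
push(6): heap contents = [6, 73]
push(10): heap contents = [6, 10, 73]
pop() → 6: heap contents = [10, 73]
push(64): heap contents = [10, 64, 73]
push(51): heap contents = [10, 51, 64, 73]
push(23): heap contents = [10, 23, 51, 64, 73]
push(9): heap contents = [9, 10, 23, 51, 64, 73]
pop() → 9: heap contents = [10, 23, 51, 64, 73]

Answer: 10 23 51 64 73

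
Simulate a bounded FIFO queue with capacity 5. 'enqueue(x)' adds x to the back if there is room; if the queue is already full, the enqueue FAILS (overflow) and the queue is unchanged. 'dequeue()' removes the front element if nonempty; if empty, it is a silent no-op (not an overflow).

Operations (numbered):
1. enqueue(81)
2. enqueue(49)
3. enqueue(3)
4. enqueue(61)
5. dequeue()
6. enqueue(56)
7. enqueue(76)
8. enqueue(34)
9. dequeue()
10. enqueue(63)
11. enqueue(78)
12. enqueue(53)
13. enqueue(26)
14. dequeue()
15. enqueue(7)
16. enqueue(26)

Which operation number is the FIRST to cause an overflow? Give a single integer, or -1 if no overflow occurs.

1. enqueue(81): size=1
2. enqueue(49): size=2
3. enqueue(3): size=3
4. enqueue(61): size=4
5. dequeue(): size=3
6. enqueue(56): size=4
7. enqueue(76): size=5
8. enqueue(34): size=5=cap → OVERFLOW (fail)
9. dequeue(): size=4
10. enqueue(63): size=5
11. enqueue(78): size=5=cap → OVERFLOW (fail)
12. enqueue(53): size=5=cap → OVERFLOW (fail)
13. enqueue(26): size=5=cap → OVERFLOW (fail)
14. dequeue(): size=4
15. enqueue(7): size=5
16. enqueue(26): size=5=cap → OVERFLOW (fail)

Answer: 8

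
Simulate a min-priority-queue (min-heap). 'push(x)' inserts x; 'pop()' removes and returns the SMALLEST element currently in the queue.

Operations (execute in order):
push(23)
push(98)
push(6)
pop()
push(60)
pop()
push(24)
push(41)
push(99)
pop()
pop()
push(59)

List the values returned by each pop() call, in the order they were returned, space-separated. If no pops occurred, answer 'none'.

Answer: 6 23 24 41

Derivation:
push(23): heap contents = [23]
push(98): heap contents = [23, 98]
push(6): heap contents = [6, 23, 98]
pop() → 6: heap contents = [23, 98]
push(60): heap contents = [23, 60, 98]
pop() → 23: heap contents = [60, 98]
push(24): heap contents = [24, 60, 98]
push(41): heap contents = [24, 41, 60, 98]
push(99): heap contents = [24, 41, 60, 98, 99]
pop() → 24: heap contents = [41, 60, 98, 99]
pop() → 41: heap contents = [60, 98, 99]
push(59): heap contents = [59, 60, 98, 99]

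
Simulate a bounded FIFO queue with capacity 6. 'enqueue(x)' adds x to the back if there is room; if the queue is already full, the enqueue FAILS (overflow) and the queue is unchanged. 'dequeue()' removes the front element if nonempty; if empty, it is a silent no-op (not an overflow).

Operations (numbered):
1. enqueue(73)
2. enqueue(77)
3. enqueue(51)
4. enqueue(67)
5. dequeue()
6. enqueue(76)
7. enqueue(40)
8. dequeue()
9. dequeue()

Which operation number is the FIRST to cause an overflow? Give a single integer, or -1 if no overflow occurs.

Answer: -1

Derivation:
1. enqueue(73): size=1
2. enqueue(77): size=2
3. enqueue(51): size=3
4. enqueue(67): size=4
5. dequeue(): size=3
6. enqueue(76): size=4
7. enqueue(40): size=5
8. dequeue(): size=4
9. dequeue(): size=3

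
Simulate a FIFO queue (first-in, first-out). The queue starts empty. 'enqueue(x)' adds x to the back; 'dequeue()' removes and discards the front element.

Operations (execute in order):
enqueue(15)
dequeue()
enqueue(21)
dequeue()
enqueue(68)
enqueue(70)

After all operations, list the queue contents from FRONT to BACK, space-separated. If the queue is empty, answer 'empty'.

enqueue(15): [15]
dequeue(): []
enqueue(21): [21]
dequeue(): []
enqueue(68): [68]
enqueue(70): [68, 70]

Answer: 68 70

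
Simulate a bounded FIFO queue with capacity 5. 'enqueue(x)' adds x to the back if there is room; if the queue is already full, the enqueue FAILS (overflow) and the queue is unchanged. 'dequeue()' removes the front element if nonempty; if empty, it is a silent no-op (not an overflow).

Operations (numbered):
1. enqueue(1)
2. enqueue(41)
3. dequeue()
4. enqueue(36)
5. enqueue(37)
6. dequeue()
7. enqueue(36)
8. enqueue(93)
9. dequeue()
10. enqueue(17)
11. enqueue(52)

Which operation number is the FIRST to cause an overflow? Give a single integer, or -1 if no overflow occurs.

Answer: -1

Derivation:
1. enqueue(1): size=1
2. enqueue(41): size=2
3. dequeue(): size=1
4. enqueue(36): size=2
5. enqueue(37): size=3
6. dequeue(): size=2
7. enqueue(36): size=3
8. enqueue(93): size=4
9. dequeue(): size=3
10. enqueue(17): size=4
11. enqueue(52): size=5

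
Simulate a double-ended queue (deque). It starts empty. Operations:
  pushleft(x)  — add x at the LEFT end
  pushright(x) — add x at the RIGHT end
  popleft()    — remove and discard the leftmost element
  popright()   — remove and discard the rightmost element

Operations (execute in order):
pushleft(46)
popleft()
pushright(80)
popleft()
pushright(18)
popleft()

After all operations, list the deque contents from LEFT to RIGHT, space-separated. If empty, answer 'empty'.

pushleft(46): [46]
popleft(): []
pushright(80): [80]
popleft(): []
pushright(18): [18]
popleft(): []

Answer: empty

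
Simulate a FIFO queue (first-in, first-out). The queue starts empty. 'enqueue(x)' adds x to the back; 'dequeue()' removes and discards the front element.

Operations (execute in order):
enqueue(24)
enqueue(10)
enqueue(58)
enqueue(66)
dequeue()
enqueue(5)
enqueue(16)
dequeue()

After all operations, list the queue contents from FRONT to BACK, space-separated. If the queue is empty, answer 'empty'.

Answer: 58 66 5 16

Derivation:
enqueue(24): [24]
enqueue(10): [24, 10]
enqueue(58): [24, 10, 58]
enqueue(66): [24, 10, 58, 66]
dequeue(): [10, 58, 66]
enqueue(5): [10, 58, 66, 5]
enqueue(16): [10, 58, 66, 5, 16]
dequeue(): [58, 66, 5, 16]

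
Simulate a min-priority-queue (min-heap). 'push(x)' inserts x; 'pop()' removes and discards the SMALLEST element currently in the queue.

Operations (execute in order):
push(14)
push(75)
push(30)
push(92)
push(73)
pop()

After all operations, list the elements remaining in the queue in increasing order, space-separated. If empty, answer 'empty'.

Answer: 30 73 75 92

Derivation:
push(14): heap contents = [14]
push(75): heap contents = [14, 75]
push(30): heap contents = [14, 30, 75]
push(92): heap contents = [14, 30, 75, 92]
push(73): heap contents = [14, 30, 73, 75, 92]
pop() → 14: heap contents = [30, 73, 75, 92]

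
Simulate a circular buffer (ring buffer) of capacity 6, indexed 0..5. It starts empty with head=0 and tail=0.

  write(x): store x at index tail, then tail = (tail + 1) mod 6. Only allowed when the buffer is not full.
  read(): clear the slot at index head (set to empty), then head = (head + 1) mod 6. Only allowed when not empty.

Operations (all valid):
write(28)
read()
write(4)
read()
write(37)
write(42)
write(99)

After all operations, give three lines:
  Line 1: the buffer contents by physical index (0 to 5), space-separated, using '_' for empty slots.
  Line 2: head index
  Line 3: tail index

Answer: _ _ 37 42 99 _
2
5

Derivation:
write(28): buf=[28 _ _ _ _ _], head=0, tail=1, size=1
read(): buf=[_ _ _ _ _ _], head=1, tail=1, size=0
write(4): buf=[_ 4 _ _ _ _], head=1, tail=2, size=1
read(): buf=[_ _ _ _ _ _], head=2, tail=2, size=0
write(37): buf=[_ _ 37 _ _ _], head=2, tail=3, size=1
write(42): buf=[_ _ 37 42 _ _], head=2, tail=4, size=2
write(99): buf=[_ _ 37 42 99 _], head=2, tail=5, size=3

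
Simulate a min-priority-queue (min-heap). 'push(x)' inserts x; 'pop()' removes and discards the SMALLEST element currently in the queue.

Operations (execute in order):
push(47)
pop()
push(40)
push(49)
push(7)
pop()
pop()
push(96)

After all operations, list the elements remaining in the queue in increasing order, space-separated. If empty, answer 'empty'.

push(47): heap contents = [47]
pop() → 47: heap contents = []
push(40): heap contents = [40]
push(49): heap contents = [40, 49]
push(7): heap contents = [7, 40, 49]
pop() → 7: heap contents = [40, 49]
pop() → 40: heap contents = [49]
push(96): heap contents = [49, 96]

Answer: 49 96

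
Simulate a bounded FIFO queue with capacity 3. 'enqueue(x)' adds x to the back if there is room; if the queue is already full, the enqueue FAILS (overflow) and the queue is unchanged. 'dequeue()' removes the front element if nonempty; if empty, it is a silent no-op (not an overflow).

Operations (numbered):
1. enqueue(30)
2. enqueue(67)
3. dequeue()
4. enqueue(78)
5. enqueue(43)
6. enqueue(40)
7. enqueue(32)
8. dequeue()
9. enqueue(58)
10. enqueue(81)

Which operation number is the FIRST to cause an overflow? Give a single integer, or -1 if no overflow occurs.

1. enqueue(30): size=1
2. enqueue(67): size=2
3. dequeue(): size=1
4. enqueue(78): size=2
5. enqueue(43): size=3
6. enqueue(40): size=3=cap → OVERFLOW (fail)
7. enqueue(32): size=3=cap → OVERFLOW (fail)
8. dequeue(): size=2
9. enqueue(58): size=3
10. enqueue(81): size=3=cap → OVERFLOW (fail)

Answer: 6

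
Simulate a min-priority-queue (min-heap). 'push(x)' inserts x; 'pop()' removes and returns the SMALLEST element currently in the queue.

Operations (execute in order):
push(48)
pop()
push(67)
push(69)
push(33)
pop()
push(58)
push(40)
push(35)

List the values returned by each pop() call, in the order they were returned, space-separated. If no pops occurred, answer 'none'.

Answer: 48 33

Derivation:
push(48): heap contents = [48]
pop() → 48: heap contents = []
push(67): heap contents = [67]
push(69): heap contents = [67, 69]
push(33): heap contents = [33, 67, 69]
pop() → 33: heap contents = [67, 69]
push(58): heap contents = [58, 67, 69]
push(40): heap contents = [40, 58, 67, 69]
push(35): heap contents = [35, 40, 58, 67, 69]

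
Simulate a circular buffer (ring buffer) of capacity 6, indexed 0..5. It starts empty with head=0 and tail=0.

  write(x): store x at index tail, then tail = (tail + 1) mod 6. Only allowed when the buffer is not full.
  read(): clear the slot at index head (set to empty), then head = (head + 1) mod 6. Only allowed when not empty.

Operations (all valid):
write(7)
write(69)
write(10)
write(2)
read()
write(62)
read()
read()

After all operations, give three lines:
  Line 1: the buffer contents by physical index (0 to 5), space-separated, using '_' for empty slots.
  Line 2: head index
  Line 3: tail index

write(7): buf=[7 _ _ _ _ _], head=0, tail=1, size=1
write(69): buf=[7 69 _ _ _ _], head=0, tail=2, size=2
write(10): buf=[7 69 10 _ _ _], head=0, tail=3, size=3
write(2): buf=[7 69 10 2 _ _], head=0, tail=4, size=4
read(): buf=[_ 69 10 2 _ _], head=1, tail=4, size=3
write(62): buf=[_ 69 10 2 62 _], head=1, tail=5, size=4
read(): buf=[_ _ 10 2 62 _], head=2, tail=5, size=3
read(): buf=[_ _ _ 2 62 _], head=3, tail=5, size=2

Answer: _ _ _ 2 62 _
3
5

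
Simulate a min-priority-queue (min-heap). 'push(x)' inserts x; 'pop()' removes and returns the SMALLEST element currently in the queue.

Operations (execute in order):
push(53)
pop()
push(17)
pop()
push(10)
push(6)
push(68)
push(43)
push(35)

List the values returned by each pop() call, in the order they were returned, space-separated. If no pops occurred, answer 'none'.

push(53): heap contents = [53]
pop() → 53: heap contents = []
push(17): heap contents = [17]
pop() → 17: heap contents = []
push(10): heap contents = [10]
push(6): heap contents = [6, 10]
push(68): heap contents = [6, 10, 68]
push(43): heap contents = [6, 10, 43, 68]
push(35): heap contents = [6, 10, 35, 43, 68]

Answer: 53 17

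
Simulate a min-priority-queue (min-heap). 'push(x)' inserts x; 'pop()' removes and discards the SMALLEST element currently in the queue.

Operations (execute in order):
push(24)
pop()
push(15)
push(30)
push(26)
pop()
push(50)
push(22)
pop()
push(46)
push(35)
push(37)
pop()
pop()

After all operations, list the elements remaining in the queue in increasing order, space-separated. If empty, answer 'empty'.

push(24): heap contents = [24]
pop() → 24: heap contents = []
push(15): heap contents = [15]
push(30): heap contents = [15, 30]
push(26): heap contents = [15, 26, 30]
pop() → 15: heap contents = [26, 30]
push(50): heap contents = [26, 30, 50]
push(22): heap contents = [22, 26, 30, 50]
pop() → 22: heap contents = [26, 30, 50]
push(46): heap contents = [26, 30, 46, 50]
push(35): heap contents = [26, 30, 35, 46, 50]
push(37): heap contents = [26, 30, 35, 37, 46, 50]
pop() → 26: heap contents = [30, 35, 37, 46, 50]
pop() → 30: heap contents = [35, 37, 46, 50]

Answer: 35 37 46 50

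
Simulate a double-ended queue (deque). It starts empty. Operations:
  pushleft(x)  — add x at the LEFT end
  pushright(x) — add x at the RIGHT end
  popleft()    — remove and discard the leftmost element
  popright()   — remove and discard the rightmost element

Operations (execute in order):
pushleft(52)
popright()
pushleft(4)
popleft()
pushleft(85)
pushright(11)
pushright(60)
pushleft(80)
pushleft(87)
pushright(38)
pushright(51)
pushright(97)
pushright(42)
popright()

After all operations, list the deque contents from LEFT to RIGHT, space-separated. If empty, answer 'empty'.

pushleft(52): [52]
popright(): []
pushleft(4): [4]
popleft(): []
pushleft(85): [85]
pushright(11): [85, 11]
pushright(60): [85, 11, 60]
pushleft(80): [80, 85, 11, 60]
pushleft(87): [87, 80, 85, 11, 60]
pushright(38): [87, 80, 85, 11, 60, 38]
pushright(51): [87, 80, 85, 11, 60, 38, 51]
pushright(97): [87, 80, 85, 11, 60, 38, 51, 97]
pushright(42): [87, 80, 85, 11, 60, 38, 51, 97, 42]
popright(): [87, 80, 85, 11, 60, 38, 51, 97]

Answer: 87 80 85 11 60 38 51 97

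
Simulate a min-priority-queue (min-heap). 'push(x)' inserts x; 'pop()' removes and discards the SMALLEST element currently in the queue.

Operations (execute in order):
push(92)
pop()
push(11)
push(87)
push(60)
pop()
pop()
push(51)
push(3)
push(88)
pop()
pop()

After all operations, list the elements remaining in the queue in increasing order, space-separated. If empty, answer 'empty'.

Answer: 87 88

Derivation:
push(92): heap contents = [92]
pop() → 92: heap contents = []
push(11): heap contents = [11]
push(87): heap contents = [11, 87]
push(60): heap contents = [11, 60, 87]
pop() → 11: heap contents = [60, 87]
pop() → 60: heap contents = [87]
push(51): heap contents = [51, 87]
push(3): heap contents = [3, 51, 87]
push(88): heap contents = [3, 51, 87, 88]
pop() → 3: heap contents = [51, 87, 88]
pop() → 51: heap contents = [87, 88]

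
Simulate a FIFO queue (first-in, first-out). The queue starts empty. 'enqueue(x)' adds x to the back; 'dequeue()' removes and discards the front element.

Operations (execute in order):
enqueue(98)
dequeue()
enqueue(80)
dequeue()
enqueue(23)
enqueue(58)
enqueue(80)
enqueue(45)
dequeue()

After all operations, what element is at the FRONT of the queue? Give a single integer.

enqueue(98): queue = [98]
dequeue(): queue = []
enqueue(80): queue = [80]
dequeue(): queue = []
enqueue(23): queue = [23]
enqueue(58): queue = [23, 58]
enqueue(80): queue = [23, 58, 80]
enqueue(45): queue = [23, 58, 80, 45]
dequeue(): queue = [58, 80, 45]

Answer: 58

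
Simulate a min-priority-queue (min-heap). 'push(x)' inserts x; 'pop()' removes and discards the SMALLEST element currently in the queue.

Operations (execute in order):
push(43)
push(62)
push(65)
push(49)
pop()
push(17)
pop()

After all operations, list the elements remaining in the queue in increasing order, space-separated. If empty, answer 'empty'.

Answer: 49 62 65

Derivation:
push(43): heap contents = [43]
push(62): heap contents = [43, 62]
push(65): heap contents = [43, 62, 65]
push(49): heap contents = [43, 49, 62, 65]
pop() → 43: heap contents = [49, 62, 65]
push(17): heap contents = [17, 49, 62, 65]
pop() → 17: heap contents = [49, 62, 65]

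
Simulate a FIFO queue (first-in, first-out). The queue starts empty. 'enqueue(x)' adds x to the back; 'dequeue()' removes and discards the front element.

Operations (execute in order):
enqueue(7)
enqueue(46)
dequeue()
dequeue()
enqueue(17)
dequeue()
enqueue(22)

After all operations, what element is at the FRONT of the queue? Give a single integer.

Answer: 22

Derivation:
enqueue(7): queue = [7]
enqueue(46): queue = [7, 46]
dequeue(): queue = [46]
dequeue(): queue = []
enqueue(17): queue = [17]
dequeue(): queue = []
enqueue(22): queue = [22]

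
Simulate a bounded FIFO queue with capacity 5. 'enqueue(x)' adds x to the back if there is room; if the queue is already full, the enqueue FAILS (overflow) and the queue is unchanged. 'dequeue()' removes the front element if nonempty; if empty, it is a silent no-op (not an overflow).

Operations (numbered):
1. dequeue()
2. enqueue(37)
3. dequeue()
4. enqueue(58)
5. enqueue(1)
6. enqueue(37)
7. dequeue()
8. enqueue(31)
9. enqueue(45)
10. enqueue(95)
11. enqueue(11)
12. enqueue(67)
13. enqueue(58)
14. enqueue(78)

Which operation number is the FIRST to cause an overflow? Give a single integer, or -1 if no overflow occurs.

Answer: 11

Derivation:
1. dequeue(): empty, no-op, size=0
2. enqueue(37): size=1
3. dequeue(): size=0
4. enqueue(58): size=1
5. enqueue(1): size=2
6. enqueue(37): size=3
7. dequeue(): size=2
8. enqueue(31): size=3
9. enqueue(45): size=4
10. enqueue(95): size=5
11. enqueue(11): size=5=cap → OVERFLOW (fail)
12. enqueue(67): size=5=cap → OVERFLOW (fail)
13. enqueue(58): size=5=cap → OVERFLOW (fail)
14. enqueue(78): size=5=cap → OVERFLOW (fail)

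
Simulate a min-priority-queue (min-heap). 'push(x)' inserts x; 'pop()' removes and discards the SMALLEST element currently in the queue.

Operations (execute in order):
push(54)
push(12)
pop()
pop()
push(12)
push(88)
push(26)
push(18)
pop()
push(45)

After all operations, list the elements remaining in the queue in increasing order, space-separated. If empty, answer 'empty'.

Answer: 18 26 45 88

Derivation:
push(54): heap contents = [54]
push(12): heap contents = [12, 54]
pop() → 12: heap contents = [54]
pop() → 54: heap contents = []
push(12): heap contents = [12]
push(88): heap contents = [12, 88]
push(26): heap contents = [12, 26, 88]
push(18): heap contents = [12, 18, 26, 88]
pop() → 12: heap contents = [18, 26, 88]
push(45): heap contents = [18, 26, 45, 88]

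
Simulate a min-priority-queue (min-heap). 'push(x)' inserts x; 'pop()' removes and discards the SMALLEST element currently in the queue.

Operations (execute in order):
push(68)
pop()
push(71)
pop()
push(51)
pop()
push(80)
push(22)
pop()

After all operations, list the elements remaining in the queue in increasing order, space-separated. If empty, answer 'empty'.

Answer: 80

Derivation:
push(68): heap contents = [68]
pop() → 68: heap contents = []
push(71): heap contents = [71]
pop() → 71: heap contents = []
push(51): heap contents = [51]
pop() → 51: heap contents = []
push(80): heap contents = [80]
push(22): heap contents = [22, 80]
pop() → 22: heap contents = [80]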